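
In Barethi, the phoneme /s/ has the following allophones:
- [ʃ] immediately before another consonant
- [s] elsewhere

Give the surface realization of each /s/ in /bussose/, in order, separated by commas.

[ʃ], [s], [s]

Occurrence 1 (position 3): immediately before another consonant → [ʃ].
Occurrence 2 (position 4): no conditioning environment matches → elsewhere allophone [s].
Occurrence 3 (position 6): no conditioning environment matches → elsewhere allophone [s].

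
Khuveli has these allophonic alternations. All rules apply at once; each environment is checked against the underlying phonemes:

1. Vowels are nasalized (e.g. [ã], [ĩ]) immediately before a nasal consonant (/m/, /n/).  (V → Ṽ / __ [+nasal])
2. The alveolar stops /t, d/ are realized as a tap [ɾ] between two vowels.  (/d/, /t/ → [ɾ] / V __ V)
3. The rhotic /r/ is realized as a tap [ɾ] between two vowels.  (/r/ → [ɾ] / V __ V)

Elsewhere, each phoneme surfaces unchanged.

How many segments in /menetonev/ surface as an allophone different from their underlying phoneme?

3

Segments that undergo a rule: /e/ → [ẽ] (rule 1); /t/ → [ɾ] (rule 2); /o/ → [õ] (rule 1).
All other segments surface unchanged.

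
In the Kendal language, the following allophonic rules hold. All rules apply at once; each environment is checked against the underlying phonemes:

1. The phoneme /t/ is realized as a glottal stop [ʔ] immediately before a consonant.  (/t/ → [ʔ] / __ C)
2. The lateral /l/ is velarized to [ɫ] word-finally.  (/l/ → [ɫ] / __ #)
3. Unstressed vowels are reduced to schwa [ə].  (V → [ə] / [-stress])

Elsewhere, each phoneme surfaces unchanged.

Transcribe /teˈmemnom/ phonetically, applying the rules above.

/t/ — word-initial; rule 1 does not apply here → [t].
/e/ (between /t/ and /m/) occurs in an unstressed syllable → [ə] by rule 3.
/e/ (between /m/ and /m/) fails the environment for rule 3, so it stays [e].
Rule 3 applies to /o/ (between /n/ and /m/: in an unstressed syllable) → [ə].

[təˈmemnəm]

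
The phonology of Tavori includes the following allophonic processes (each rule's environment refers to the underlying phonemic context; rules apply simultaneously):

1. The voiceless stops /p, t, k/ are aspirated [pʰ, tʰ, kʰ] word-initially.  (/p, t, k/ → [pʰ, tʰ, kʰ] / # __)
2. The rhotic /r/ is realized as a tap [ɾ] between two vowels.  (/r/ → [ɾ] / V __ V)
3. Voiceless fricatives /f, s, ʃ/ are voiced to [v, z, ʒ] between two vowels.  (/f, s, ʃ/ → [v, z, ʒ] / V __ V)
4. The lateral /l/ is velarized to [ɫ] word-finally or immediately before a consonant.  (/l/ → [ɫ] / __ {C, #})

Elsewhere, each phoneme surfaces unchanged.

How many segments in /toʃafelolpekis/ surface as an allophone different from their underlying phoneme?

4

Segments that undergo a rule: /t/ → [tʰ] (rule 1); /ʃ/ → [ʒ] (rule 3); /f/ → [v] (rule 3); /l/ → [ɫ] (rule 4).
All other segments surface unchanged.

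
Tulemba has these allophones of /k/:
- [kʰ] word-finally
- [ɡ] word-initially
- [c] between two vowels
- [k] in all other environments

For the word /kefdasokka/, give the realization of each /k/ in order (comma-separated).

[ɡ], [k], [k]

Occurrence 1 (position 1): word-initially → [ɡ].
Occurrence 2 (position 8): no conditioning environment matches → elsewhere allophone [k].
Occurrence 3 (position 9): no conditioning environment matches → elsewhere allophone [k].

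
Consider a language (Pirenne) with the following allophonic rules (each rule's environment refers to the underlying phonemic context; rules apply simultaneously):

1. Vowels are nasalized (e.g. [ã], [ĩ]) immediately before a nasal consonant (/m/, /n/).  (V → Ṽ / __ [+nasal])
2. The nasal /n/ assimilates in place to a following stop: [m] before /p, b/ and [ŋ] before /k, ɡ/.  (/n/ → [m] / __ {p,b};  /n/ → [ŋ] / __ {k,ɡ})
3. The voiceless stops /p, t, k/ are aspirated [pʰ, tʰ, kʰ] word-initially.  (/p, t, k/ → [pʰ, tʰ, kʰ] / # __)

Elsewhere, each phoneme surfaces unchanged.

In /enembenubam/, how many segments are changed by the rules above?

Segments that undergo a rule: /e/ → [ẽ] (rule 1); /e/ → [ẽ] (rule 1); /e/ → [ẽ] (rule 1); /a/ → [ã] (rule 1).
All other segments surface unchanged.

4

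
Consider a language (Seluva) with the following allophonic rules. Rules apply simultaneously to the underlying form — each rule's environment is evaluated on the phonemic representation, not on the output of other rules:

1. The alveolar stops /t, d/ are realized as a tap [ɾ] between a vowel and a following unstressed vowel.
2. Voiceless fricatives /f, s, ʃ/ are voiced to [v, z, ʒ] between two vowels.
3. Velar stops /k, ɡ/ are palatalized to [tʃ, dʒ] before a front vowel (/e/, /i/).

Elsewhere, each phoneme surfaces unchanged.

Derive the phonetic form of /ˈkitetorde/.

/k/ — word-initial, before a front vowel — surfaces as [tʃ] (rule 3).
/i/ (between /k/ and /t/): no rule targets it → [i].
/t/ — between /i/ and /e/, between a vowel and a following unstressed vowel — surfaces as [ɾ] (rule 1).
/e/ (between /t/ and /t/) is unaffected → [e].
/t/ meets the environment for rule 1 (between a vowel and a following unstressed vowel) → [ɾ].
/o/ — not in any rule's target class → [o].
/r/ (between /o/ and /d/): no rule targets it → [r].
/d/ — between /r/ and /e/; rule 1 does not apply here → [d].
/e/ (word-final): no rule targets it → [e].

[ˈtʃiɾeɾorde]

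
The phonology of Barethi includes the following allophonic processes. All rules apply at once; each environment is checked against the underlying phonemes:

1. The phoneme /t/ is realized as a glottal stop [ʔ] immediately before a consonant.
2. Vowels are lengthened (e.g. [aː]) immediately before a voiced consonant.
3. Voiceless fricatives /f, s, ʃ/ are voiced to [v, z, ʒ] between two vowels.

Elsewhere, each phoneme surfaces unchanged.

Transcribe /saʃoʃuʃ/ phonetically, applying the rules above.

/s/ — word-initial; rule 3 does not apply here → [s].
/a/ (between /s/ and /ʃ/) fails the environment for rule 2, so it stays [a].
/ʃ/ — between /a/ and /o/, between two vowels — surfaces as [ʒ] (rule 3).
/o/ (between /ʃ/ and /ʃ/): rule 2 targets it, but not before a voiced consonant → unchanged [o].
/ʃ/ — between /o/ and /u/, between two vowels — surfaces as [ʒ] (rule 3).
/u/ — between /ʃ/ and /ʃ/; rule 2 does not apply here → [u].
/ʃ/ — word-final; rule 3 does not apply here → [ʃ].

[saʒoʒuʃ]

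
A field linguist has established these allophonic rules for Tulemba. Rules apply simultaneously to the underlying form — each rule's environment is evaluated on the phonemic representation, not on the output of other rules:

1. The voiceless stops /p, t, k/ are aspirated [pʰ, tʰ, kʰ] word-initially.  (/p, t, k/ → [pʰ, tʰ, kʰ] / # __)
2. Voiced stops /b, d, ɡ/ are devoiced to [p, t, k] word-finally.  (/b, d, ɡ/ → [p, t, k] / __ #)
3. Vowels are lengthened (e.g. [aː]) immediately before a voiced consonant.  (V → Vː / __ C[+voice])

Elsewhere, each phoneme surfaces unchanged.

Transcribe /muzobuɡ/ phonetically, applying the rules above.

/m/ (word-initial) is unaffected → [m].
/u/ (between /m/ and /z/) occurs before a voiced consonant → [uː] by rule 3.
/z/ (between /u/ and /o/): no rule targets it → [z].
/o/ (between /z/ and /b/): before a voiced consonant, so rule 3 applies → [oː].
/b/ (between /o/ and /u/) is in the target of rule 2 but the environment (word-finally) is not met → [b].
/u/ meets the environment for rule 3 (before a voiced consonant) → [uː].
Rule 2 applies to /ɡ/ (word-final: word-finally) → [k].

[muːzoːbuːk]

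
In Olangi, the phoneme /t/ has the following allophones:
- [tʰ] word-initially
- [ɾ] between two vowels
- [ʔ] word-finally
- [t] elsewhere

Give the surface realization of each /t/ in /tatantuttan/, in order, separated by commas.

Occurrence 1 (position 1): word-initially → [tʰ].
Occurrence 2 (position 3): between two vowels → [ɾ].
Occurrence 3 (position 6): no conditioning environment matches → elsewhere allophone [t].
Occurrence 4 (position 8): no conditioning environment matches → elsewhere allophone [t].
Occurrence 5 (position 9): no conditioning environment matches → elsewhere allophone [t].

[tʰ], [ɾ], [t], [t], [t]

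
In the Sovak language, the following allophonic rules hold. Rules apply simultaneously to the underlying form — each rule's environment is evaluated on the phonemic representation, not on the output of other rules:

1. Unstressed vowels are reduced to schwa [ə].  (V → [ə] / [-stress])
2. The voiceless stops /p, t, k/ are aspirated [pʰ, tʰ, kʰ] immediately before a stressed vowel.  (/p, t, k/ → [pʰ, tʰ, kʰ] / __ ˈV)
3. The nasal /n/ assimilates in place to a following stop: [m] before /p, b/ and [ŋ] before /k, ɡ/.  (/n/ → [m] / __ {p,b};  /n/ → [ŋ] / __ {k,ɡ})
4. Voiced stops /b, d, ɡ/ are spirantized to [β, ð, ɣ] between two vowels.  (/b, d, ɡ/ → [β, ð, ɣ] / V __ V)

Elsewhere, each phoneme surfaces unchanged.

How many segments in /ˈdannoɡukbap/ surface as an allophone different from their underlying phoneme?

4

Segments that undergo a rule: /o/ → [ə] (rule 1); /ɡ/ → [ɣ] (rule 4); /u/ → [ə] (rule 1); /a/ → [ə] (rule 1).
All other segments surface unchanged.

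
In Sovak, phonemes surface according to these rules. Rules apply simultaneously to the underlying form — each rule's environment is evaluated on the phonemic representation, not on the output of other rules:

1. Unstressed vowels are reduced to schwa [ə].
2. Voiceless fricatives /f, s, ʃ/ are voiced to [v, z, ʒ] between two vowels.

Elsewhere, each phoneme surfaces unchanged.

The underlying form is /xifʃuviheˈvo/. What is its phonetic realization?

/x/ stays [x].
/i/ — between /x/ and /f/, in an unstressed syllable — surfaces as [ə] (rule 1).
/f/ (between /i/ and /ʃ/) is in the target of rule 2 but the environment (between two vowels) is not met → [f].
/ʃ/ (between /f/ and /u/) is in the target of rule 2 but the environment (between two vowels) is not met → [ʃ].
/u/ (between /ʃ/ and /v/): in an unstressed syllable, so rule 1 applies → [ə].
/v/ (between /u/ and /i/): no rule targets it → [v].
Rule 1 applies to /i/ (between /v/ and /h/: in an unstressed syllable) → [ə].
/h/ (between /i/ and /e/) is unaffected → [h].
/e/ — between /h/ and /v/, in an unstressed syllable — surfaces as [ə] (rule 1).
/v/ (between /e/ and /o/): no rule targets it → [v].
/o/ — word-final; rule 1 does not apply here → [o].

[xəfʃəvəhəˈvo]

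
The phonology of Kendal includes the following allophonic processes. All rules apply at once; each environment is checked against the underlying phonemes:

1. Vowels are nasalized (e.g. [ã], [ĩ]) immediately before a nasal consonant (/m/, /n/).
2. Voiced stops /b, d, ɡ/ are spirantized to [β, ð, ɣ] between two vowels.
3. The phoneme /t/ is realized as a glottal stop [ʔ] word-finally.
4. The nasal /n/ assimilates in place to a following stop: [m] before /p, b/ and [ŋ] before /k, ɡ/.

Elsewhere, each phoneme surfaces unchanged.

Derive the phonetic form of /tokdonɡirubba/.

/t/ (word-initial) is in the target of rule 3 but the environment (word-finally) is not met → [t].
/o/ (between /t/ and /k/) is in the target of rule 1 but the environment (before a nasal consonant) is not met → [o].
/k/ (between /o/ and /d/) is unaffected → [k].
/d/ (between /k/ and /o/) fails the environment for rule 2, so it stays [d].
/o/ meets the environment for rule 1 (before a nasal consonant) → [õ].
Rule 4 applies to /n/ (between /o/ and /ɡ/: before a labial or velar stop) → [ŋ].
/ɡ/ (between /n/ and /i/) is in the target of rule 2 but the environment (between two vowels) is not met → [ɡ].
/i/ — between /ɡ/ and /r/; rule 1 does not apply here → [i].
/r/ — not in any rule's target class → [r].
/u/ (between /r/ and /b/) fails the environment for rule 1, so it stays [u].
/b/ (between /u/ and /b/) is in the target of rule 2 but the environment (between two vowels) is not met → [b].
/b/ (between /b/ and /a/): rule 2 targets it, but not between two vowels → unchanged [b].
/a/ — word-final; rule 1 does not apply here → [a].

[tokdõŋɡirubba]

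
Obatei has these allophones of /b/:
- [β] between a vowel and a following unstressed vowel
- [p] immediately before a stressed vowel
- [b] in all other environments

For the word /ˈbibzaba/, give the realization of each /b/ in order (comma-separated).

Occurrence 1 (position 1): immediately before a stressed vowel → [p].
Occurrence 2 (position 3): no conditioning environment matches → elsewhere allophone [b].
Occurrence 3 (position 6): between a vowel and a following unstressed vowel → [β].

[p], [b], [β]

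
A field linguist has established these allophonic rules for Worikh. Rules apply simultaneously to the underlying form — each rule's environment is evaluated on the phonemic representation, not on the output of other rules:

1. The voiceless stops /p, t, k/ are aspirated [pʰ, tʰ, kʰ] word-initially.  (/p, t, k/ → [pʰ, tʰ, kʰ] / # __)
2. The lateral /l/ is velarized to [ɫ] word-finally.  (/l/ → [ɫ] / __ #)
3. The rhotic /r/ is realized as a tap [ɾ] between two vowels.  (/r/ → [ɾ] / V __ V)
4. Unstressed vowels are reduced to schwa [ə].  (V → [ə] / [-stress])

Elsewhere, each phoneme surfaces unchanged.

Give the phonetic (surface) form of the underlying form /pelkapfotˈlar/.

[pʰəlkəpfətˈlar]

Rule 1 applies to /p/ (word-initial: word-initially) → [pʰ].
Rule 4 applies to /e/ (between /p/ and /l/: in an unstressed syllable) → [ə].
/l/ (between /e/ and /k/): rule 2 targets it, but not word-finally → unchanged [l].
/k/ (between /l/ and /a/) fails the environment for rule 1, so it stays [k].
/a/ (between /k/ and /p/): in an unstressed syllable, so rule 4 applies → [ə].
/p/ — between /a/ and /f/; rule 1 does not apply here → [p].
/f/ — not in any rule's target class → [f].
/o/ (between /f/ and /t/): in an unstressed syllable, so rule 4 applies → [ə].
/t/ — between /o/ and /l/; rule 1 does not apply here → [t].
/l/ (between /t/ and /a/) fails the environment for rule 2, so it stays [l].
/a/ — between /l/ and /r/; rule 4 does not apply here → [a].
/r/ (word-final) is in the target of rule 3 but the environment (between two vowels) is not met → [r].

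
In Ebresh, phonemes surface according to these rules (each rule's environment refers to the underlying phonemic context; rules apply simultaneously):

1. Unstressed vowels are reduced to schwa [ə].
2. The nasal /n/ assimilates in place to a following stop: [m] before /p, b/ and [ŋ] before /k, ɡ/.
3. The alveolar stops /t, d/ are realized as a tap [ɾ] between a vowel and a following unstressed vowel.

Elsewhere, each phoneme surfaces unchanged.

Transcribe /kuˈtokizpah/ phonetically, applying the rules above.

[kəˈtokəzpəh]

/k/ (word-initial): no rule targets it → [k].
/u/ meets the environment for rule 1 (in an unstressed syllable) → [ə].
/t/ (between /u/ and /o/) fails the environment for rule 3, so it stays [t].
/o/ (between /t/ and /k/) is in the target of rule 1 but the environment (in an unstressed syllable) is not met → [o].
/k/ (between /o/ and /i/) is unaffected → [k].
/i/ meets the environment for rule 1 (in an unstressed syllable) → [ə].
/z/ (between /i/ and /p/) is unaffected → [z].
/p/ (between /z/ and /a/) is unaffected → [p].
Rule 1 applies to /a/ (between /p/ and /h/: in an unstressed syllable) → [ə].
/h/ — not in any rule's target class → [h].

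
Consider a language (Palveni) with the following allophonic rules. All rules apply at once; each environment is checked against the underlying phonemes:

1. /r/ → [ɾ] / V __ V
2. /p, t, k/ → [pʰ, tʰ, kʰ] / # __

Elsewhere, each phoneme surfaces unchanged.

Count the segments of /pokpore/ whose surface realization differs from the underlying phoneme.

2

Segments that undergo a rule: /p/ → [pʰ] (rule 2); /r/ → [ɾ] (rule 1).
All other segments surface unchanged.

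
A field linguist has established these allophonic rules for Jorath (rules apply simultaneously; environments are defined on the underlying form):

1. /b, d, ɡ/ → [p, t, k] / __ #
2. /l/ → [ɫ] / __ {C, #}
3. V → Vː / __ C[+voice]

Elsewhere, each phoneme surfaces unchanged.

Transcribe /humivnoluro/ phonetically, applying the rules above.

[huːmiːvnoːluːro]

/h/ — not in any rule's target class → [h].
/u/ — between /h/ and /m/, before a voiced consonant — surfaces as [uː] (rule 3).
/m/ (between /u/ and /i/): no rule targets it → [m].
/i/ (between /m/ and /v/) occurs before a voiced consonant → [iː] by rule 3.
/v/ (between /i/ and /n/) is unaffected → [v].
/n/ (between /v/ and /o/) is unaffected → [n].
Rule 3 applies to /o/ (between /n/ and /l/: before a voiced consonant) → [oː].
/l/ (between /o/ and /u/) is in the target of rule 2 but the environment (word-finally or immediately before a consonant) is not met → [l].
/u/ meets the environment for rule 3 (before a voiced consonant) → [uː].
/r/ — not in any rule's target class → [r].
/o/ (word-final) is in the target of rule 3 but the environment (before a voiced consonant) is not met → [o].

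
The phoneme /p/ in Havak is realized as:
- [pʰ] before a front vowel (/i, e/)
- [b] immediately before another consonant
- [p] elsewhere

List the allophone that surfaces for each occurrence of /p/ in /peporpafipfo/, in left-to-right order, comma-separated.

[pʰ], [p], [p], [b]

Occurrence 1 (position 1): before a front vowel (/i, e/) → [pʰ].
Occurrence 2 (position 3): no conditioning environment matches → elsewhere allophone [p].
Occurrence 3 (position 6): no conditioning environment matches → elsewhere allophone [p].
Occurrence 4 (position 10): immediately before another consonant → [b].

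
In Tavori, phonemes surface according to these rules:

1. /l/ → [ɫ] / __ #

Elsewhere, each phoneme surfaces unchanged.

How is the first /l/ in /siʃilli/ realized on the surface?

/l/ (between /i/ and /l/): rule 1 targets it, but not word-finally → unchanged [l].

[l]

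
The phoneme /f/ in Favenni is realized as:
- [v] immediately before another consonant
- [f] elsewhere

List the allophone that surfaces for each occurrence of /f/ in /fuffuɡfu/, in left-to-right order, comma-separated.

Occurrence 1 (position 1): no conditioning environment matches → elsewhere allophone [f].
Occurrence 2 (position 3): immediately before another consonant → [v].
Occurrence 3 (position 4): no conditioning environment matches → elsewhere allophone [f].
Occurrence 4 (position 7): no conditioning environment matches → elsewhere allophone [f].

[f], [v], [f], [f]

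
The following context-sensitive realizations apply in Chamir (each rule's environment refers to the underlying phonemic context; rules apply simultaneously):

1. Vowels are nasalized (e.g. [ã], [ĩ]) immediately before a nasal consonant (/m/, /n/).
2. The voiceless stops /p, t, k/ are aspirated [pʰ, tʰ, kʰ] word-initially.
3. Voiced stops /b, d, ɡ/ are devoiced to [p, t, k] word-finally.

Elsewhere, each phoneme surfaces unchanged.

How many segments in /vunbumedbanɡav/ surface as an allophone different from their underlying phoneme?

Segments that undergo a rule: /u/ → [ũ] (rule 1); /u/ → [ũ] (rule 1); /a/ → [ã] (rule 1).
All other segments surface unchanged.

3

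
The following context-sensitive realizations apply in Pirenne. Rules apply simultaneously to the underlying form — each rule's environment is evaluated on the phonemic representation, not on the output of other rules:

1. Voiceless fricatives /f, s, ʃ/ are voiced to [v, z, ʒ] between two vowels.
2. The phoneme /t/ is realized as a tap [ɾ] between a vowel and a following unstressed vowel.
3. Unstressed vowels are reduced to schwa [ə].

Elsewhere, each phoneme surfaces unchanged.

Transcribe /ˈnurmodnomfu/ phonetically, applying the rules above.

/n/ stays [n].
/u/ (between /n/ and /r/) fails the environment for rule 3, so it stays [u].
/r/ stays [r].
/m/ — not in any rule's target class → [m].
/o/ (between /m/ and /d/): in an unstressed syllable, so rule 3 applies → [ə].
/d/ (between /o/ and /n/) is unaffected → [d].
/n/ — not in any rule's target class → [n].
/o/ (between /n/ and /m/) occurs in an unstressed syllable → [ə] by rule 3.
/m/ (between /o/ and /f/): no rule targets it → [m].
/f/ — between /m/ and /u/; rule 1 does not apply here → [f].
/u/ (word-final) occurs in an unstressed syllable → [ə] by rule 3.

[ˈnurmədnəmfə]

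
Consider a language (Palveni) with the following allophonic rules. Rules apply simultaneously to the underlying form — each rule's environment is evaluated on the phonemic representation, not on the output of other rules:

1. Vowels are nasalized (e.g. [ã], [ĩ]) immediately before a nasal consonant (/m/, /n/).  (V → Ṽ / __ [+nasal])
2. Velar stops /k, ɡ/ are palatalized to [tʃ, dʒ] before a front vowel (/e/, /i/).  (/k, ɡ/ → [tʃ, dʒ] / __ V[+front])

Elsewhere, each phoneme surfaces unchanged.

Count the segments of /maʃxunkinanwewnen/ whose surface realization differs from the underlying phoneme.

Segments that undergo a rule: /u/ → [ũ] (rule 1); /k/ → [tʃ] (rule 2); /i/ → [ĩ] (rule 1); /a/ → [ã] (rule 1); /e/ → [ẽ] (rule 1).
All other segments surface unchanged.

5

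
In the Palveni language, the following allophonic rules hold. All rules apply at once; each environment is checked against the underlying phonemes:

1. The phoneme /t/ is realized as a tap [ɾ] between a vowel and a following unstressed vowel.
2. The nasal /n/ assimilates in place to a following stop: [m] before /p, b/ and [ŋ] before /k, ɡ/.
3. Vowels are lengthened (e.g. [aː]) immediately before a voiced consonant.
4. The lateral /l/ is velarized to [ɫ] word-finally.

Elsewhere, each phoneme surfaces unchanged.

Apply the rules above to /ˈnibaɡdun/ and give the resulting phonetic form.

[ˈniːbaːɡduːn]

/n/ (word-initial) is in the target of rule 2 but the environment (before a labial or velar stop) is not met → [n].
/i/ meets the environment for rule 3 (before a voiced consonant) → [iː].
/a/ (between /b/ and /ɡ/): before a voiced consonant, so rule 3 applies → [aː].
/u/ (between /d/ and /n/) occurs before a voiced consonant → [uː] by rule 3.
/n/ (word-final) is in the target of rule 2 but the environment (before a labial or velar stop) is not met → [n].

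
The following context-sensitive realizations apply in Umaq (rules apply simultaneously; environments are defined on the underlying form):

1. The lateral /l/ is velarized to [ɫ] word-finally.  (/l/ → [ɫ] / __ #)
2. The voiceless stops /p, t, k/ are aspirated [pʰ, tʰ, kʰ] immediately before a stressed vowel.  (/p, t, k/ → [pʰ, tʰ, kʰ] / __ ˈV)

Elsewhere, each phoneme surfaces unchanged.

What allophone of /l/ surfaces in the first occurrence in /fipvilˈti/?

/l/ — between /i/ and /t/; rule 1 does not apply here → [l].

[l]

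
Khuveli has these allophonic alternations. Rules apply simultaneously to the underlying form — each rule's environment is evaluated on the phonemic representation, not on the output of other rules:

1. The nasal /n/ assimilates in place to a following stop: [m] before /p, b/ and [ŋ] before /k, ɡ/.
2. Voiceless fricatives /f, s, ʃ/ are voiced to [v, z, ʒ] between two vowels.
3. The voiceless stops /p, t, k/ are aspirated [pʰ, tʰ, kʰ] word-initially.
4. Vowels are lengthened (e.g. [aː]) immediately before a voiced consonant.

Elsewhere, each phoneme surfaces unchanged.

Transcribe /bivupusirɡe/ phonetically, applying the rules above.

[biːvupuziːrɡe]

/i/ — between /b/ and /v/, before a voiced consonant — surfaces as [iː] (rule 4).
/u/ (between /v/ and /p/): rule 4 targets it, but not before a voiced consonant → unchanged [u].
/p/ (between /u/ and /u/): rule 3 targets it, but not word-initially → unchanged [p].
/u/ (between /p/ and /s/): rule 4 targets it, but not before a voiced consonant → unchanged [u].
/s/ — between /u/ and /i/, between two vowels — surfaces as [z] (rule 2).
/i/ (between /s/ and /r/) occurs before a voiced consonant → [iː] by rule 4.
/e/ (word-final) fails the environment for rule 4, so it stays [e].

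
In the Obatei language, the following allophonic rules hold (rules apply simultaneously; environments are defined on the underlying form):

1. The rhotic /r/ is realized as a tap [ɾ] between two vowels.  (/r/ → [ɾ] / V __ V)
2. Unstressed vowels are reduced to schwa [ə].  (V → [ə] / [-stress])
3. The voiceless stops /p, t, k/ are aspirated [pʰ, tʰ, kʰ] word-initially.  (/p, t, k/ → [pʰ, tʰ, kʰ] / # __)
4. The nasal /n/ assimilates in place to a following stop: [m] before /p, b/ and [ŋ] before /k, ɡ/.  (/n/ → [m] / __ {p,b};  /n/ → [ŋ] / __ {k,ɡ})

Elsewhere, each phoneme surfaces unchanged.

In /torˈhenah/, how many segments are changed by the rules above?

Segments that undergo a rule: /t/ → [tʰ] (rule 3); /o/ → [ə] (rule 2); /a/ → [ə] (rule 2).
All other segments surface unchanged.

3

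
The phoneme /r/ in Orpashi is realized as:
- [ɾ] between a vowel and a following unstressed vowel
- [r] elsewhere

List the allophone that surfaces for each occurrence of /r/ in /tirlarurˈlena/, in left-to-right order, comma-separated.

[r], [ɾ], [r]

Occurrence 1 (position 3): no conditioning environment matches → elsewhere allophone [r].
Occurrence 2 (position 6): between a vowel and a following unstressed vowel → [ɾ].
Occurrence 3 (position 8): no conditioning environment matches → elsewhere allophone [r].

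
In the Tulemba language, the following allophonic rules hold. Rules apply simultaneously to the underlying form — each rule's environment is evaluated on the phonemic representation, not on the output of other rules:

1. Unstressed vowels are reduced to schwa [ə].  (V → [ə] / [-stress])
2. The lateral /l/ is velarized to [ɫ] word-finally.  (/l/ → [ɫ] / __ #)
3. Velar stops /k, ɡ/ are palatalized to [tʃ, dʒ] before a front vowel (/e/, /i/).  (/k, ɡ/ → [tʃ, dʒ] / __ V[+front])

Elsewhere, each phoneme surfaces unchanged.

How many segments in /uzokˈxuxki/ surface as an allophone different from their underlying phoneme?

4

Segments that undergo a rule: /u/ → [ə] (rule 1); /o/ → [ə] (rule 1); /k/ → [tʃ] (rule 3); /i/ → [ə] (rule 1).
All other segments surface unchanged.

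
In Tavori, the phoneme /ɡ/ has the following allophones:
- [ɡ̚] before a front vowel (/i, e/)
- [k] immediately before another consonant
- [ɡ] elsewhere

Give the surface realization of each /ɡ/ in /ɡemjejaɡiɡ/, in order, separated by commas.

Occurrence 1 (position 1): before a front vowel (/i, e/) → [ɡ̚].
Occurrence 2 (position 8): before a front vowel (/i, e/) → [ɡ̚].
Occurrence 3 (position 10): no conditioning environment matches → elsewhere allophone [ɡ].

[ɡ̚], [ɡ̚], [ɡ]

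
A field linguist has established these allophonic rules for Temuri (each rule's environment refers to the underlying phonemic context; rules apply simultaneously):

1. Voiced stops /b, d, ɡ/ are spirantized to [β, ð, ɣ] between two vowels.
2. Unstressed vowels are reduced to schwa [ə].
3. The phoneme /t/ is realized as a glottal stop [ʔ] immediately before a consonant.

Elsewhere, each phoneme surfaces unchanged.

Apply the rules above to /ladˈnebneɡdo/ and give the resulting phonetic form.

[lədˈnebnəɡdə]

/l/ stays [l].
/a/ (between /l/ and /d/) occurs in an unstressed syllable → [ə] by rule 2.
/d/ — between /a/ and /n/; rule 1 does not apply here → [d].
/n/ (between /d/ and /e/): no rule targets it → [n].
/e/ (between /n/ and /b/) fails the environment for rule 2, so it stays [e].
/b/ (between /e/ and /n/) fails the environment for rule 1, so it stays [b].
/n/ (between /b/ and /e/): no rule targets it → [n].
Rule 2 applies to /e/ (between /n/ and /ɡ/: in an unstressed syllable) → [ə].
/ɡ/ (between /e/ and /d/) fails the environment for rule 1, so it stays [ɡ].
/d/ (between /ɡ/ and /o/): rule 1 targets it, but not between two vowels → unchanged [d].
Rule 2 applies to /o/ (word-final: in an unstressed syllable) → [ə].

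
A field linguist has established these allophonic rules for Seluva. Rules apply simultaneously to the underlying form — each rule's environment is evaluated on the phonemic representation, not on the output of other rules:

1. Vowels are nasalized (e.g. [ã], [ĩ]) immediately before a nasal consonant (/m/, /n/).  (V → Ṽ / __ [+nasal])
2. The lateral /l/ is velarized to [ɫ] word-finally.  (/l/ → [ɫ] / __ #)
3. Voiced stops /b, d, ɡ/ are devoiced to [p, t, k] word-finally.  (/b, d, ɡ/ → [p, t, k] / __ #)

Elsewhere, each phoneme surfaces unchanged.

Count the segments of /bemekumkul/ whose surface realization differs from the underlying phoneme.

3

Segments that undergo a rule: /e/ → [ẽ] (rule 1); /u/ → [ũ] (rule 1); /l/ → [ɫ] (rule 2).
All other segments surface unchanged.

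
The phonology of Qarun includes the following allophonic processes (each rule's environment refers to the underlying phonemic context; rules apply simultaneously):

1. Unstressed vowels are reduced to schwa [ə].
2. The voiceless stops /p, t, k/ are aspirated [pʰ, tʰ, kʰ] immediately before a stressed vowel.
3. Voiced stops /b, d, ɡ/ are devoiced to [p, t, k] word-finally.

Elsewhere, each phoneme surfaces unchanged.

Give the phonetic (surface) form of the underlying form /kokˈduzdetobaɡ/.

[kəkˈduzdətəbək]

/k/ (word-initial) is in the target of rule 2 but the environment (immediately before a stressed vowel) is not met → [k].
Rule 1 applies to /o/ (between /k/ and /k/: in an unstressed syllable) → [ə].
/k/ (between /o/ and /d/) fails the environment for rule 2, so it stays [k].
/d/ (between /k/ and /u/) is in the target of rule 3 but the environment (word-finally) is not met → [d].
/u/ — between /d/ and /z/; rule 1 does not apply here → [u].
/z/ (between /u/ and /d/) is unaffected → [z].
/d/ (between /z/ and /e/) fails the environment for rule 3, so it stays [d].
Rule 1 applies to /e/ (between /d/ and /t/: in an unstressed syllable) → [ə].
/t/ (between /e/ and /o/) is in the target of rule 2 but the environment (immediately before a stressed vowel) is not met → [t].
/o/ — between /t/ and /b/, in an unstressed syllable — surfaces as [ə] (rule 1).
/b/ — between /o/ and /a/; rule 3 does not apply here → [b].
/a/ (between /b/ and /ɡ/) occurs in an unstressed syllable → [ə] by rule 1.
/ɡ/ meets the environment for rule 3 (word-finally) → [k].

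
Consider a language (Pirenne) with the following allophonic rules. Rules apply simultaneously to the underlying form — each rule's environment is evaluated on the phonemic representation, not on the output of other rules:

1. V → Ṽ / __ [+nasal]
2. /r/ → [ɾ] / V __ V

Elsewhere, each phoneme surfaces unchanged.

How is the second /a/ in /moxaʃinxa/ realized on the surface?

/a/ (word-final) fails the environment for rule 1, so it stays [a].

[a]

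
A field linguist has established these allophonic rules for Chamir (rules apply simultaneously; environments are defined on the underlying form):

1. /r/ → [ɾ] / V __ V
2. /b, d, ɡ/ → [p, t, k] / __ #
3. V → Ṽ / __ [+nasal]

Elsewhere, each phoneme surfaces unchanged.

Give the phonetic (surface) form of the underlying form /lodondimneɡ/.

[lodõndĩmnek]

/o/ (between /l/ and /d/): rule 3 targets it, but not before a nasal consonant → unchanged [o].
/d/ (between /o/ and /o/): rule 2 targets it, but not word-finally → unchanged [d].
/o/ (between /d/ and /n/): before a nasal consonant, so rule 3 applies → [õ].
/d/ (between /n/ and /i/): rule 2 targets it, but not word-finally → unchanged [d].
/i/ (between /d/ and /m/) occurs before a nasal consonant → [ĩ] by rule 3.
/e/ (between /n/ and /ɡ/) fails the environment for rule 3, so it stays [e].
/ɡ/ (word-final) occurs word-finally → [k] by rule 2.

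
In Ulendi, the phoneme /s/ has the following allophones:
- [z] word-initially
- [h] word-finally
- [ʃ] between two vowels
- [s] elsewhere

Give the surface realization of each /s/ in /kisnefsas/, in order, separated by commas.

Occurrence 1 (position 3): no conditioning environment matches → elsewhere allophone [s].
Occurrence 2 (position 7): no conditioning environment matches → elsewhere allophone [s].
Occurrence 3 (position 9): word-finally → [h].

[s], [s], [h]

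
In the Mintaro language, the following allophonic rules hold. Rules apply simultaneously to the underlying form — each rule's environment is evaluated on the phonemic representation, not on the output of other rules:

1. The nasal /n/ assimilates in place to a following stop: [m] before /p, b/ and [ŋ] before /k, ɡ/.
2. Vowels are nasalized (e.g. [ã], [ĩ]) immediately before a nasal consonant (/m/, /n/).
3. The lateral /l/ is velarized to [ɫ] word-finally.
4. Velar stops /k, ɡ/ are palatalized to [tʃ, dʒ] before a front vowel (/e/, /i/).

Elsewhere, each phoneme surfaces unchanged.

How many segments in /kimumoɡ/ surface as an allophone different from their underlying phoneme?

3

Segments that undergo a rule: /k/ → [tʃ] (rule 4); /i/ → [ĩ] (rule 2); /u/ → [ũ] (rule 2).
All other segments surface unchanged.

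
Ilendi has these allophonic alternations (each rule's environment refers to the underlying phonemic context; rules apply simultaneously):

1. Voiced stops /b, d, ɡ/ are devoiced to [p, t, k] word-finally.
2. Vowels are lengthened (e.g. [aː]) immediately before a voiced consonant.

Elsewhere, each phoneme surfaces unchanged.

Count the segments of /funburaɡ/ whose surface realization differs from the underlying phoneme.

Segments that undergo a rule: /u/ → [uː] (rule 2); /u/ → [uː] (rule 2); /a/ → [aː] (rule 2); /ɡ/ → [k] (rule 1).
All other segments surface unchanged.

4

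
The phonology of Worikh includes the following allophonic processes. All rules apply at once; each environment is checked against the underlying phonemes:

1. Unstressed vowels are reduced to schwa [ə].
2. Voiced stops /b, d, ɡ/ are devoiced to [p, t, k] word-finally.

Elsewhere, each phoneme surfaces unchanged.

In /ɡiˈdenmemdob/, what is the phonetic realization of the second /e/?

[ə]

/e/ meets the environment for rule 1 (in an unstressed syllable) → [ə].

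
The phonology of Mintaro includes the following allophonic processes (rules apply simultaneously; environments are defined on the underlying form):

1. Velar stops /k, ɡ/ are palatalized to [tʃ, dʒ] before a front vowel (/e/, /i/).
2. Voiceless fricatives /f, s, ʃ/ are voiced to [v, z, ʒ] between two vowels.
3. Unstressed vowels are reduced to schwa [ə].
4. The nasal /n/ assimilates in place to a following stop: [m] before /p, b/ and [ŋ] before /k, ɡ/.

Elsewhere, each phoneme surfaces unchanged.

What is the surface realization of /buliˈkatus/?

/b/ stays [b].
/u/ (between /b/ and /l/): in an unstressed syllable, so rule 3 applies → [ə].
/l/ (between /u/ and /i/): no rule targets it → [l].
/i/ (between /l/ and /k/): in an unstressed syllable, so rule 3 applies → [ə].
/k/ (between /i/ and /a/) fails the environment for rule 1, so it stays [k].
/a/ (between /k/ and /t/) is in the target of rule 3 but the environment (in an unstressed syllable) is not met → [a].
/t/ stays [t].
Rule 3 applies to /u/ (between /t/ and /s/: in an unstressed syllable) → [ə].
/s/ (word-final): rule 2 targets it, but not between two vowels → unchanged [s].

[bələˈkatəs]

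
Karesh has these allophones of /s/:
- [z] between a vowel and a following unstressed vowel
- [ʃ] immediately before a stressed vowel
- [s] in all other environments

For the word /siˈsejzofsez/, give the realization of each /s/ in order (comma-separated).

[s], [ʃ], [s]

Occurrence 1 (position 1): no conditioning environment matches → elsewhere allophone [s].
Occurrence 2 (position 3): immediately before a stressed vowel → [ʃ].
Occurrence 3 (position 9): no conditioning environment matches → elsewhere allophone [s].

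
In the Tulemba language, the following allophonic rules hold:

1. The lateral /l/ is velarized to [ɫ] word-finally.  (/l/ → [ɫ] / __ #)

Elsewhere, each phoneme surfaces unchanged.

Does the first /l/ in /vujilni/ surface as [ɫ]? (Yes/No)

No

/l/ (between /i/ and /n/) is in the target of rule 1 but the environment (word-finally) is not met → [l].
The actual realization is [l], not [ɫ].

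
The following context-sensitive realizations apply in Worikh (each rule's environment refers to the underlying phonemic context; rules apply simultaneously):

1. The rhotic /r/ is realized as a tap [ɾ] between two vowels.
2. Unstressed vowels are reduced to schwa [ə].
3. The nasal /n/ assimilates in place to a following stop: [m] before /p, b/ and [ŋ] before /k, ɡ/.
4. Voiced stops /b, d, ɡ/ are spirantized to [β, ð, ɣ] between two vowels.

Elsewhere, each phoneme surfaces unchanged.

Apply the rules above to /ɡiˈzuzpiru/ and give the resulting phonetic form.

/ɡ/ (word-initial): rule 4 targets it, but not between two vowels → unchanged [ɡ].
/i/ (between /ɡ/ and /z/): in an unstressed syllable, so rule 2 applies → [ə].
/z/ (between /i/ and /u/): no rule targets it → [z].
/u/ — between /z/ and /z/; rule 2 does not apply here → [u].
/z/ (between /u/ and /p/) is unaffected → [z].
/p/ — not in any rule's target class → [p].
/i/ — between /p/ and /r/, in an unstressed syllable — surfaces as [ə] (rule 2).
/r/ (between /i/ and /u/): between two vowels, so rule 1 applies → [ɾ].
/u/ (word-final) occurs in an unstressed syllable → [ə] by rule 2.

[ɡəˈzuzpəɾə]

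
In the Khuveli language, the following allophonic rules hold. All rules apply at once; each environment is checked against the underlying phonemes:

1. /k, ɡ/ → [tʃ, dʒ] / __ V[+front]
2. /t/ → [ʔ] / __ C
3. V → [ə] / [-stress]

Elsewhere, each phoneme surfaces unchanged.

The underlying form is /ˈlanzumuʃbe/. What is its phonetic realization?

[ˈlanzəməʃbə]

/a/ (between /l/ and /n/) fails the environment for rule 3, so it stays [a].
/u/ (between /z/ and /m/): in an unstressed syllable, so rule 3 applies → [ə].
/u/ (between /m/ and /ʃ/) occurs in an unstressed syllable → [ə] by rule 3.
/e/ meets the environment for rule 3 (in an unstressed syllable) → [ə].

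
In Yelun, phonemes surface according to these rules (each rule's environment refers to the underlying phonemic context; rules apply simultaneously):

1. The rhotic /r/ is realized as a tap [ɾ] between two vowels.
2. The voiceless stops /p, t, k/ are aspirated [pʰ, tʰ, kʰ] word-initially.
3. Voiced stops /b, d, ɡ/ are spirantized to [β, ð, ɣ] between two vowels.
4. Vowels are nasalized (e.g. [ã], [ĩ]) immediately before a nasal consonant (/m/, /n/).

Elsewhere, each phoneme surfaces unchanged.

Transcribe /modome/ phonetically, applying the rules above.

[moðõme]

/m/ stays [m].
/o/ (between /m/ and /d/) fails the environment for rule 4, so it stays [o].
/d/ meets the environment for rule 3 (between two vowels) → [ð].
/o/ — between /d/ and /m/, before a nasal consonant — surfaces as [õ] (rule 4).
/m/ — not in any rule's target class → [m].
/e/ — word-final; rule 4 does not apply here → [e].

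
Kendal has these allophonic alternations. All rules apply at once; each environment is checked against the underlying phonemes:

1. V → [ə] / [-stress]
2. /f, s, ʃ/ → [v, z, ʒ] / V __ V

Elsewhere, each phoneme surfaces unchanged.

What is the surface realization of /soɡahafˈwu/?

/s/ — word-initial; rule 2 does not apply here → [s].
/o/ (between /s/ and /ɡ/): in an unstressed syllable, so rule 1 applies → [ə].
/ɡ/ — not in any rule's target class → [ɡ].
/a/ (between /ɡ/ and /h/) occurs in an unstressed syllable → [ə] by rule 1.
/h/ (between /a/ and /a/) is unaffected → [h].
/a/ (between /h/ and /f/) occurs in an unstressed syllable → [ə] by rule 1.
/f/ — between /a/ and /w/; rule 2 does not apply here → [f].
/w/ stays [w].
/u/ (word-final): rule 1 targets it, but not in an unstressed syllable → unchanged [u].

[səɡəhəfˈwu]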